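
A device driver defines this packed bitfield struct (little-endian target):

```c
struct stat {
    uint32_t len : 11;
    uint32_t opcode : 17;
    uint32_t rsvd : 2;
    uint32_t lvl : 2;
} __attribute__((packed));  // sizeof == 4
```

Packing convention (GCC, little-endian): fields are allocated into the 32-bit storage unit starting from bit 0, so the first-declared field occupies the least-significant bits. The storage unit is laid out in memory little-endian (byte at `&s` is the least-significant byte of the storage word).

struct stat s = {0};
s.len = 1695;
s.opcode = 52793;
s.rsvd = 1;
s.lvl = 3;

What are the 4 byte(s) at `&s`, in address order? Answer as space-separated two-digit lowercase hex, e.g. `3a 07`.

9f ce 71 d6

len (11b) val=1695 bits=0x69f at bit 0: 0x0000069f
opcode (17b) val=52793 bits=0xce39 at bit 11: 0x0671ce9f
rsvd (2b) val=1 bits=0x1 at bit 28: 0x1671ce9f
lvl (2b) val=3 bits=0x3 at bit 30: 0xd671ce9f
word = 0xd671ce9f → little-endian bytes:
  [0]=0x9f  [1]=0xce  [2]=0x71  [3]=0xd6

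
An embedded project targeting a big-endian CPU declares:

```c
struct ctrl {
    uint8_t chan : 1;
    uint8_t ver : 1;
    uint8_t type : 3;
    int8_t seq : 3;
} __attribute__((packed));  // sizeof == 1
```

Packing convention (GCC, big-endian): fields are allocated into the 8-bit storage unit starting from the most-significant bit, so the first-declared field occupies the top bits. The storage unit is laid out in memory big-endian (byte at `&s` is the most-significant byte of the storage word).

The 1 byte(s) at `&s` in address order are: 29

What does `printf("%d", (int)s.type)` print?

[0]=0x29 (big-endian) → word 0x29
chan [7+:1] = (word>>7) & 0x1 = 0
ver [6+:1] = (word>>6) & 0x1 = 0
type [3+:3] = (word>>3) & 0x7 = 5  ←
seq [0+:3] = (word>>0) & 0x7 = 1

5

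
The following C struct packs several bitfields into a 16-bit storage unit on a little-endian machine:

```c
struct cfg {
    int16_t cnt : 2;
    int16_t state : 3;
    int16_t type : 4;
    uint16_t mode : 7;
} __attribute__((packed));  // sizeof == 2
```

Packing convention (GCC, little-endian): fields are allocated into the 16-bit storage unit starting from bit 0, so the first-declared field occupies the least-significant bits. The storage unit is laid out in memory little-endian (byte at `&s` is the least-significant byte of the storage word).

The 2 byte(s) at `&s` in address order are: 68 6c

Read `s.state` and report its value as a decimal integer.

2

[0]=0x68 [1]=0x6c (little-endian) → word 0x6c68
cnt [0+:2] = (word>>0) & 0x3 = 0
state [2+:3] = (word>>2) & 0x7 = 2  ←
type [5+:4] = (word>>5) & 0xf = 3
mode [9+:7] = (word>>9) & 0x7f = 54
state signed 3b, MSB=0: value = 2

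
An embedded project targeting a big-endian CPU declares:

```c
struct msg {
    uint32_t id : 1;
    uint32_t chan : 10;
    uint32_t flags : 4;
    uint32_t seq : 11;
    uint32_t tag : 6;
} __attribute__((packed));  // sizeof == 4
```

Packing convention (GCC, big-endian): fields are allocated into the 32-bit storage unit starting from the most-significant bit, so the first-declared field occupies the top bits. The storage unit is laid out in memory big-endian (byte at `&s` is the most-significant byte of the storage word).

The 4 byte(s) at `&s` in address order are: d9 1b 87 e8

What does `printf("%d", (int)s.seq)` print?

1567

[0]=0xd9 [1]=0x1b [2]=0x87 [3]=0xe8 (big-endian) → word 0xd91b87e8
id:1 @ bit 31 → (0xd91b87e8>>31)&0x1 = 0x1
chan:10 @ bit 21 → (0xd91b87e8>>21)&0x3ff = 0x2c8
flags:4 @ bit 17 → (0xd91b87e8>>17)&0xf = 0xd
seq:11 @ bit 6 → (0xd91b87e8>>6)&0x7ff = 0x61f  ←
tag:6 @ bit 0 → (0xd91b87e8>>0)&0x3f = 0x28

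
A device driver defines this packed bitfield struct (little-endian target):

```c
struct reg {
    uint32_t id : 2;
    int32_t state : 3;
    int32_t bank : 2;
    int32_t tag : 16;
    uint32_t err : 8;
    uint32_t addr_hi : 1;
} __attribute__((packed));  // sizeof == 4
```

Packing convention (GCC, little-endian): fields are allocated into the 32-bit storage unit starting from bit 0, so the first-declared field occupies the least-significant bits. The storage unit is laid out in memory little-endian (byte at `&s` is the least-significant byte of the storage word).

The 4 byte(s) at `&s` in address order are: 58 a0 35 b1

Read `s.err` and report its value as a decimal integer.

98

[0]=0x58 [1]=0xa0 [2]=0x35 [3]=0xb1 (little-endian) → word 0xb135a058
id:2 @ bit 0 → (0xb135a058>>0)&0x3 = 0x0
state:3 @ bit 2 → (0xb135a058>>2)&0x7 = 0x6
bank:2 @ bit 5 → (0xb135a058>>5)&0x3 = 0x2
tag:16 @ bit 7 → (0xb135a058>>7)&0xffff = 0x6b40
err:8 @ bit 23 → (0xb135a058>>23)&0xff = 0x62  ←
addr_hi:1 @ bit 31 → (0xb135a058>>31)&0x1 = 0x1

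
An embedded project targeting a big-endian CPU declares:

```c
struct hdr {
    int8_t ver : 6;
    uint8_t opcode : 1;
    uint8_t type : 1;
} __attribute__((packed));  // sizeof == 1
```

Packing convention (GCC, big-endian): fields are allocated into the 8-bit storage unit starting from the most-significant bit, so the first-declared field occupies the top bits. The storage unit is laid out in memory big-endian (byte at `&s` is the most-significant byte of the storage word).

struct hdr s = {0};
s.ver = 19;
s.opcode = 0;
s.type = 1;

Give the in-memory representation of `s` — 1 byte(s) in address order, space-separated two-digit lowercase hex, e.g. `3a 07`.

4d

ver:6 = 19 → 0x13 << 2 → word 0x4c
opcode:1 = 0 → 0x0 << 1 → word 0x4c
type:1 = 1 → 0x1 << 0 → word 0x4d
word = 0x4d → big-endian bytes:
  [0]=0x4d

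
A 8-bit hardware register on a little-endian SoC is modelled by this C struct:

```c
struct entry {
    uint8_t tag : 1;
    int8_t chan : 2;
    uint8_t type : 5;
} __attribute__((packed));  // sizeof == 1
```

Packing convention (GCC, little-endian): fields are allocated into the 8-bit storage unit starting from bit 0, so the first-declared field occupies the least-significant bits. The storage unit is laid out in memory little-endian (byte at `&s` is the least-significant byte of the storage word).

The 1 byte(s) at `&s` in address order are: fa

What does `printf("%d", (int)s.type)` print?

[0]=0xfa (little-endian) → word 0xfa
tag [0+:1] = (word>>0) & 0x1 = 0
chan [1+:2] = (word>>1) & 0x3 = 1
type [3+:5] = (word>>3) & 0x1f = 31  ←

31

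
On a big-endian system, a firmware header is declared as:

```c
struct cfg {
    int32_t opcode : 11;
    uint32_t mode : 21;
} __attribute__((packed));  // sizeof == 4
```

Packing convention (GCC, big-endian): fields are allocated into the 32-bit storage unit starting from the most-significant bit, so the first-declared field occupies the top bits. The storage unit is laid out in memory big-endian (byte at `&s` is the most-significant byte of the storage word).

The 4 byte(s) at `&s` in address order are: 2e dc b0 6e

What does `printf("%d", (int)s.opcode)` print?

374

[0]=0x2e [1]=0xdc [2]=0xb0 [3]=0x6e (big-endian) → word 0x2edcb06e
opcode [21+:11] = (word>>21) & 0x7ff = 374  ←
mode [0+:21] = (word>>0) & 0x1fffff = 1880174
opcode signed 11b, MSB=0: value = 374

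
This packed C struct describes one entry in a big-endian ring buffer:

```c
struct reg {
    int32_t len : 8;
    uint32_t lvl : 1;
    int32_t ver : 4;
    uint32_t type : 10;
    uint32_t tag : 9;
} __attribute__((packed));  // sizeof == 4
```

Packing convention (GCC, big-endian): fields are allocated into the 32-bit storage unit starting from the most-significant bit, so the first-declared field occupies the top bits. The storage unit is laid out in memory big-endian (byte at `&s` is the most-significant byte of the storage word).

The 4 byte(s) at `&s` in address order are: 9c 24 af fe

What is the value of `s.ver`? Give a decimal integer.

[0]=0x9c [1]=0x24 [2]=0xaf [3]=0xfe (big-endian) → word 0x9c24affe
len:8 @ bit 24 → (0x9c24affe>>24)&0xff = 0x9c
lvl:1 @ bit 23 → (0x9c24affe>>23)&0x1 = 0x0
ver:4 @ bit 19 → (0x9c24affe>>19)&0xf = 0x4  ←
type:10 @ bit 9 → (0x9c24affe>>9)&0x3ff = 0x257
tag:9 @ bit 0 → (0x9c24affe>>0)&0x1ff = 0x1fe
ver signed 4b, MSB=0: value = 4

4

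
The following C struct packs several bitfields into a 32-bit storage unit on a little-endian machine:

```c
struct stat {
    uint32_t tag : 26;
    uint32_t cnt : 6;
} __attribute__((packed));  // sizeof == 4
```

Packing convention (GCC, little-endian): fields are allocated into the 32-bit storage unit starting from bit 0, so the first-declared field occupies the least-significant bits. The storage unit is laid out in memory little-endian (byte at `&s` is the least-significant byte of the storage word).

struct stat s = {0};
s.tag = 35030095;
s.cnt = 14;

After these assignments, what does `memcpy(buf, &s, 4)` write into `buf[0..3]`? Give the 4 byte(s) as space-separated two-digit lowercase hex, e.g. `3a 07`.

tag:26 = 35030095 → 0x216844f << 0 → word 0x0216844f
cnt:6 = 14 → 0xe << 26 → word 0x3a16844f
word = 0x3a16844f → little-endian bytes:
  [0]=0x4f  [1]=0x84  [2]=0x16  [3]=0x3a

4f 84 16 3a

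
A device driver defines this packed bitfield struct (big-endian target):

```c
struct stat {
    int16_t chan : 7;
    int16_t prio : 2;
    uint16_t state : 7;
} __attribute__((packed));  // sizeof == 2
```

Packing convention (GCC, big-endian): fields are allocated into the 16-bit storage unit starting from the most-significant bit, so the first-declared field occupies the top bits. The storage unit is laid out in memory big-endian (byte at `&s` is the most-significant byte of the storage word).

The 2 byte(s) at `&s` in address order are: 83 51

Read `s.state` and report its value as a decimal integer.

[0]=0x83 [1]=0x51 (big-endian) → word 0x8351
chan [9+:7] = (word>>9) & 0x7f = 65
prio [7+:2] = (word>>7) & 0x3 = 2
state [0+:7] = (word>>0) & 0x7f = 81  ←

81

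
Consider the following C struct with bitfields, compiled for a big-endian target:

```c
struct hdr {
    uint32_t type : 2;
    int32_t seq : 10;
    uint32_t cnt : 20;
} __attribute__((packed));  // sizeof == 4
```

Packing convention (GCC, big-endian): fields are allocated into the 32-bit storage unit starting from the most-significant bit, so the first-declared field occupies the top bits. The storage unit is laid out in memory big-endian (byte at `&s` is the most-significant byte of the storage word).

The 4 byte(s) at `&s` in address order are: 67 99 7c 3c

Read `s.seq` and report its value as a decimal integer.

[0]=0x67 [1]=0x99 [2]=0x7c [3]=0x3c (big-endian) → word 0x67997c3c
type:2 @ bit 30 → (0x67997c3c>>30)&0x3 = 0x1
seq:10 @ bit 20 → (0x67997c3c>>20)&0x3ff = 0x279  ←
cnt:20 @ bit 0 → (0x67997c3c>>0)&0xfffff = 0x97c3c
seq signed 10b, MSB=1: 633 - 1024 = -391

-391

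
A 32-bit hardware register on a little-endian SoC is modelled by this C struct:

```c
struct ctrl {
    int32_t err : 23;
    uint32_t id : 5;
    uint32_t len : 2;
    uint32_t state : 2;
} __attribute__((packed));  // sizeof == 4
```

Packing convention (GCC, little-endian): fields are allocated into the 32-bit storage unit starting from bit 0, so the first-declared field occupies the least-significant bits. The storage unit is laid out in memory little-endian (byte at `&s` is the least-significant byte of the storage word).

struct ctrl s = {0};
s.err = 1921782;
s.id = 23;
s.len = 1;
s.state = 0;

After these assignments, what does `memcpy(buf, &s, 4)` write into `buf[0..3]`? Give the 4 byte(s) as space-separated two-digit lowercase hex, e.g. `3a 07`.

err (23b) val=1921782 bits=0x1d52f6 at bit 0: 0x001d52f6
id (5b) val=23 bits=0x17 at bit 23: 0x0b9d52f6
len (2b) val=1 bits=0x1 at bit 28: 0x1b9d52f6
state (2b) val=0 bits=0x0 at bit 30: 0x1b9d52f6
word = 0x1b9d52f6 → little-endian bytes:
  [0]=0xf6  [1]=0x52  [2]=0x9d  [3]=0x1b

f6 52 9d 1b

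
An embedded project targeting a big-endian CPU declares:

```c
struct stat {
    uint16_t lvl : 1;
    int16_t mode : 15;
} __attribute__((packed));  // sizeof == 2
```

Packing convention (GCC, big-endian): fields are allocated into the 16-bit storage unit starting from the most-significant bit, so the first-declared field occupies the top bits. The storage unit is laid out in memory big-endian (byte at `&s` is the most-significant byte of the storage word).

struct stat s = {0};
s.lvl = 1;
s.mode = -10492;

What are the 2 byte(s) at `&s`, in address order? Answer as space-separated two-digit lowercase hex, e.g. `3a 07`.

[15+:1] lvl=1 & 0x1 = 0x1; word=0x8000
[0+:15] mode=-10492 & 0x7fff = 0x5704; word=0xd704
word = 0xd704 → big-endian bytes:
  [0]=0xd7  [1]=0x04

d7 04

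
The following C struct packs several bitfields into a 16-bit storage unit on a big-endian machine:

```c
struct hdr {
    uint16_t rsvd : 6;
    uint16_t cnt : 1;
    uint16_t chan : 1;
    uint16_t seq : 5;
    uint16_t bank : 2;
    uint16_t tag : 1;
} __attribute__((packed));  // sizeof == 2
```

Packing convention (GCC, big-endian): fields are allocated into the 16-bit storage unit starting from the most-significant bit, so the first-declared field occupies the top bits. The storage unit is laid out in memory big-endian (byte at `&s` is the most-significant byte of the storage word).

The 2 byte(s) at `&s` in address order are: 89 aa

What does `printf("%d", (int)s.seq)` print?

[0]=0x89 [1]=0xaa (big-endian) → word 0x89aa
rsvd:6 @ bit 10 → (0x89aa>>10)&0x3f = 0x22
cnt:1 @ bit 9 → (0x89aa>>9)&0x1 = 0x0
chan:1 @ bit 8 → (0x89aa>>8)&0x1 = 0x1
seq:5 @ bit 3 → (0x89aa>>3)&0x1f = 0x15  ←
bank:2 @ bit 1 → (0x89aa>>1)&0x3 = 0x1
tag:1 @ bit 0 → (0x89aa>>0)&0x1 = 0x0

21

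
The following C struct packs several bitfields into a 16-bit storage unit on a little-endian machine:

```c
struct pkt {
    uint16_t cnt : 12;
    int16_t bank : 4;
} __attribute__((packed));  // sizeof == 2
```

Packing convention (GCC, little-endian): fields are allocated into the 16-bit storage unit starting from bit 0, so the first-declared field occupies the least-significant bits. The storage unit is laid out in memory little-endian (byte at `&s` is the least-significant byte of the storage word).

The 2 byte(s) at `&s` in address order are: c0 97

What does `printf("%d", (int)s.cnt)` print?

[0]=0xc0 [1]=0x97 (little-endian) → word 0x97c0
cnt [0+:12] = (word>>0) & 0xfff = 1984  ←
bank [12+:4] = (word>>12) & 0xf = 9

1984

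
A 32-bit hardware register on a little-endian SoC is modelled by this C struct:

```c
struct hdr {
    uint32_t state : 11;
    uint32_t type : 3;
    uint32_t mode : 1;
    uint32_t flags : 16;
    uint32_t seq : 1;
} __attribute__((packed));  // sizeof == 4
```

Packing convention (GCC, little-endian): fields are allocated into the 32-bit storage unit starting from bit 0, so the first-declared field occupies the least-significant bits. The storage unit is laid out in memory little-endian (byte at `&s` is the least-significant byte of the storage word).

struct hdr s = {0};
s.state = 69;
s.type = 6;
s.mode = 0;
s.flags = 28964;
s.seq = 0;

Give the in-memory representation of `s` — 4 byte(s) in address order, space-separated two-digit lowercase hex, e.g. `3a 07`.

45 30 92 38

state (11b) val=69 bits=0x45 at bit 0: 0x00000045
type (3b) val=6 bits=0x6 at bit 11: 0x00003045
mode (1b) val=0 bits=0x0 at bit 14: 0x00003045
flags (16b) val=28964 bits=0x7124 at bit 15: 0x38923045
seq (1b) val=0 bits=0x0 at bit 31: 0x38923045
word = 0x38923045 → little-endian bytes:
  [0]=0x45  [1]=0x30  [2]=0x92  [3]=0x38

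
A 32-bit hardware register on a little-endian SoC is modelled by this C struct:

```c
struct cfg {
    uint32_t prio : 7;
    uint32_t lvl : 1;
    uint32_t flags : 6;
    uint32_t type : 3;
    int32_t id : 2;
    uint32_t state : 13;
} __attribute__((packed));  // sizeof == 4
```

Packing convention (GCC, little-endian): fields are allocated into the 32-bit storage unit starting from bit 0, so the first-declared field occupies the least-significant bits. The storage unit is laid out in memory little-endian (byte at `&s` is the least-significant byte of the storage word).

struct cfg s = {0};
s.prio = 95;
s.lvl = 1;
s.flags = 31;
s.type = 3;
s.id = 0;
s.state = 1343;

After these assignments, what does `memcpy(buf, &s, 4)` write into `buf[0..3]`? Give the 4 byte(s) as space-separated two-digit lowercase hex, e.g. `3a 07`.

df df f8 29

prio:7 = 95 → 0x5f << 0 → word 0x0000005f
lvl:1 = 1 → 0x1 << 7 → word 0x000000df
flags:6 = 31 → 0x1f << 8 → word 0x00001fdf
type:3 = 3 → 0x3 << 14 → word 0x0000dfdf
id:2 = 0 → 0x0 << 17 → word 0x0000dfdf
state:13 = 1343 → 0x53f << 19 → word 0x29f8dfdf
word = 0x29f8dfdf → little-endian bytes:
  [0]=0xdf  [1]=0xdf  [2]=0xf8  [3]=0x29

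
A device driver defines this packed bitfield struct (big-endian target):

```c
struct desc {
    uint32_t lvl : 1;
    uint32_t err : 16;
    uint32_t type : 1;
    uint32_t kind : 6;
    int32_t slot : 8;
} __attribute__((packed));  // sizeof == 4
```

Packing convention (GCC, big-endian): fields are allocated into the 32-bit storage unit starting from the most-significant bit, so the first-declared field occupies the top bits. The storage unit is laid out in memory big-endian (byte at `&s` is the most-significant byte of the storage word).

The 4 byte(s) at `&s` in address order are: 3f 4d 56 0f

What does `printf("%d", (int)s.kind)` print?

[0]=0x3f [1]=0x4d [2]=0x56 [3]=0x0f (big-endian) → word 0x3f4d560f
lvl:1 @ bit 31 → (0x3f4d560f>>31)&0x1 = 0x0
err:16 @ bit 15 → (0x3f4d560f>>15)&0xffff = 0x7e9a
type:1 @ bit 14 → (0x3f4d560f>>14)&0x1 = 0x1
kind:6 @ bit 8 → (0x3f4d560f>>8)&0x3f = 0x16  ←
slot:8 @ bit 0 → (0x3f4d560f>>0)&0xff = 0xf

22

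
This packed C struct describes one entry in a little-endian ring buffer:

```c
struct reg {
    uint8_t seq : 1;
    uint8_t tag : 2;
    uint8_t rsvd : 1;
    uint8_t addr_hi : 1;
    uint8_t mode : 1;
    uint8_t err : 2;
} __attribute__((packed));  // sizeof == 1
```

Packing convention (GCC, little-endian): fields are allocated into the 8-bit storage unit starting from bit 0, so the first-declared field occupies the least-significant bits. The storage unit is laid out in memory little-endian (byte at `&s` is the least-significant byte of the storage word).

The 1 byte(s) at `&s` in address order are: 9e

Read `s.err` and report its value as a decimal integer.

[0]=0x9e (little-endian) → word 0x9e
seq:1 @ bit 0 → (0x9e>>0)&0x1 = 0x0
tag:2 @ bit 1 → (0x9e>>1)&0x3 = 0x3
rsvd:1 @ bit 3 → (0x9e>>3)&0x1 = 0x1
addr_hi:1 @ bit 4 → (0x9e>>4)&0x1 = 0x1
mode:1 @ bit 5 → (0x9e>>5)&0x1 = 0x0
err:2 @ bit 6 → (0x9e>>6)&0x3 = 0x2  ←

2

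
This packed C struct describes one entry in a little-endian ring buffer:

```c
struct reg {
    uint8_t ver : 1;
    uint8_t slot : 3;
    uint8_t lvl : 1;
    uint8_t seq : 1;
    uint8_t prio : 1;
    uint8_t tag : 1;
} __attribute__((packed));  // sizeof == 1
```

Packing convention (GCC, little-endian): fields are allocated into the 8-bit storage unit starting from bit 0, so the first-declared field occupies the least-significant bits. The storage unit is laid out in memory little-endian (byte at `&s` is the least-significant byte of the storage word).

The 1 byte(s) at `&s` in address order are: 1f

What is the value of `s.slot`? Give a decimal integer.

[0]=0x1f (little-endian) → word 0x1f
ver [0+:1] = (word>>0) & 0x1 = 1
slot [1+:3] = (word>>1) & 0x7 = 7  ←
lvl [4+:1] = (word>>4) & 0x1 = 1
seq [5+:1] = (word>>5) & 0x1 = 0
prio [6+:1] = (word>>6) & 0x1 = 0
tag [7+:1] = (word>>7) & 0x1 = 0

7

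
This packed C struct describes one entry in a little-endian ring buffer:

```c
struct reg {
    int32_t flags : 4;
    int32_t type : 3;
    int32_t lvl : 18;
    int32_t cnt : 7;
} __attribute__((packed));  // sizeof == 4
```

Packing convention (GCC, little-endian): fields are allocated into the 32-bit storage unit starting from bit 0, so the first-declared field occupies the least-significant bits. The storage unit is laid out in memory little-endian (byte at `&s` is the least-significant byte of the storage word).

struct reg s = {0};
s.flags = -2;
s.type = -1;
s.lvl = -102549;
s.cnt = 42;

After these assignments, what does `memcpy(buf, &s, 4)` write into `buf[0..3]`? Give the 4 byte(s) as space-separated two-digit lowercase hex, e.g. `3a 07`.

fe b5 37 55

flags (4b) val=-2 bits=0xe at bit 0: 0x0000000e
type (3b) val=-1 bits=0x7 at bit 4: 0x0000007e
lvl (18b) val=-102549 bits=0x26f6b at bit 7: 0x0137b5fe
cnt (7b) val=42 bits=0x2a at bit 25: 0x5537b5fe
word = 0x5537b5fe → little-endian bytes:
  [0]=0xfe  [1]=0xb5  [2]=0x37  [3]=0x55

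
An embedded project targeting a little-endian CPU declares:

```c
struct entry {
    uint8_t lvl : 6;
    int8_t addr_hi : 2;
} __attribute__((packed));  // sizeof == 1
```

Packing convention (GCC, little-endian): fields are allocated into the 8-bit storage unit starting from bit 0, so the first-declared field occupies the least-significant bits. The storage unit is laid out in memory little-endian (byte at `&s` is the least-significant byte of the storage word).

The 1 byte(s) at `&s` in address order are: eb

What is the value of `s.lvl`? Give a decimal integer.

[0]=0xeb (little-endian) → word 0xeb
lvl [0+:6] = (word>>0) & 0x3f = 43  ←
addr_hi [6+:2] = (word>>6) & 0x3 = 3

43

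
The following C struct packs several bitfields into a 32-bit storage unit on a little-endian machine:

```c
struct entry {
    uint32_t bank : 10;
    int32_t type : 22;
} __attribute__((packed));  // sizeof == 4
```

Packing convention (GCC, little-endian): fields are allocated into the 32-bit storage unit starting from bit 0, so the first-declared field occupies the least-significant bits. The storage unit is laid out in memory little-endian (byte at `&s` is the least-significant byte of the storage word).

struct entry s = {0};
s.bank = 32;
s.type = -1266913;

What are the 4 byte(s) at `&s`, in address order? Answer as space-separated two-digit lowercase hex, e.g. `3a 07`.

bank (10b) val=32 bits=0x20 at bit 0: 0x00000020
type (22b) val=-1266913 bits=0x2cab1f at bit 10: 0xb2ac7c20
word = 0xb2ac7c20 → little-endian bytes:
  [0]=0x20  [1]=0x7c  [2]=0xac  [3]=0xb2

20 7c ac b2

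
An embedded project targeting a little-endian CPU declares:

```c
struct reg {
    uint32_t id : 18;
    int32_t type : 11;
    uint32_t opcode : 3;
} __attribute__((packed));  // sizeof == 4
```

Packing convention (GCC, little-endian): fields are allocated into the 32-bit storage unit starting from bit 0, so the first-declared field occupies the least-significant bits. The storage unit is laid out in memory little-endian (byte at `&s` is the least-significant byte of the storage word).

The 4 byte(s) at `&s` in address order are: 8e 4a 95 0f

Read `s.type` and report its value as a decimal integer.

997

[0]=0x8e [1]=0x4a [2]=0x95 [3]=0x0f (little-endian) → word 0x0f954a8e
id:18 @ bit 0 → (0x0f954a8e>>0)&0x3ffff = 0x14a8e
type:11 @ bit 18 → (0x0f954a8e>>18)&0x7ff = 0x3e5  ←
opcode:3 @ bit 29 → (0x0f954a8e>>29)&0x7 = 0x0
type signed 11b, MSB=0: value = 997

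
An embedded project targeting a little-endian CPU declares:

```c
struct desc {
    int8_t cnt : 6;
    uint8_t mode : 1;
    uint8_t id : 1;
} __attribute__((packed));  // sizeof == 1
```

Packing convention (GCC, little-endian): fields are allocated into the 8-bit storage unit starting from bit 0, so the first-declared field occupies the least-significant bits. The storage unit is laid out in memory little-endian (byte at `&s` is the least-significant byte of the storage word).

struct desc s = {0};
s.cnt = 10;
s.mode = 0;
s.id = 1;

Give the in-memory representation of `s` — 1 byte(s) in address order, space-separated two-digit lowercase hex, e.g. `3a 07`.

cnt:6 = 10 → 0xa << 0 → word 0x0a
mode:1 = 0 → 0x0 << 6 → word 0x0a
id:1 = 1 → 0x1 << 7 → word 0x8a
word = 0x8a → little-endian bytes:
  [0]=0x8a

8a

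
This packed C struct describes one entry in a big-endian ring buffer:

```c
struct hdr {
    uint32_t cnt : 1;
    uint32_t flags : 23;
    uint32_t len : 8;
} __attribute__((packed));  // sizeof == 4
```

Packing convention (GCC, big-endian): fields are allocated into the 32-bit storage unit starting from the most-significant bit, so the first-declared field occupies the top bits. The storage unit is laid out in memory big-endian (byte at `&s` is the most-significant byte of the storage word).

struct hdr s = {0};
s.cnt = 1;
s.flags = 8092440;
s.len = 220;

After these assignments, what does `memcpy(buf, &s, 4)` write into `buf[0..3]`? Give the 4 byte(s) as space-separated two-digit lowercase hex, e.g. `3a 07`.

fb 7b 18 dc

cnt (1b) val=1 bits=0x1 at bit 31: 0x80000000
flags (23b) val=8092440 bits=0x7b7b18 at bit 8: 0xfb7b1800
len (8b) val=220 bits=0xdc at bit 0: 0xfb7b18dc
word = 0xfb7b18dc → big-endian bytes:
  [0]=0xfb  [1]=0x7b  [2]=0x18  [3]=0xdc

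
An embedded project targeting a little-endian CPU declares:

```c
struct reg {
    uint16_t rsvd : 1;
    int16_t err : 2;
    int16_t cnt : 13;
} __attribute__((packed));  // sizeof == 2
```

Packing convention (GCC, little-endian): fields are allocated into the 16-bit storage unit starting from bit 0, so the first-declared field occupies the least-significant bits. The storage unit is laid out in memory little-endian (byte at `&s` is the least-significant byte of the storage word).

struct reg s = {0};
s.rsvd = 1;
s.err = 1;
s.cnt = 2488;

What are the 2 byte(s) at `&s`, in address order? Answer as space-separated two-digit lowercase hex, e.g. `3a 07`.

c3 4d

[0+:1] rsvd=1 & 0x1 = 0x1; word=0x0001
[1+:2] err=1 & 0x3 = 0x1; word=0x0003
[3+:13] cnt=2488 & 0x1fff = 0x9b8; word=0x4dc3
word = 0x4dc3 → little-endian bytes:
  [0]=0xc3  [1]=0x4d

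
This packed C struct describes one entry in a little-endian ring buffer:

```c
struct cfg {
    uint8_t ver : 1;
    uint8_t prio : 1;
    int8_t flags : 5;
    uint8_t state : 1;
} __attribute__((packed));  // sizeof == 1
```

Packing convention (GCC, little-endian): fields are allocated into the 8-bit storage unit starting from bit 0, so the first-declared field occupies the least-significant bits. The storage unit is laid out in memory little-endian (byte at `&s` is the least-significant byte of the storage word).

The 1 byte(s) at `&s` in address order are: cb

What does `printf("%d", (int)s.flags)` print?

[0]=0xcb (little-endian) → word 0xcb
ver:1 @ bit 0 → (0xcb>>0)&0x1 = 0x1
prio:1 @ bit 1 → (0xcb>>1)&0x1 = 0x1
flags:5 @ bit 2 → (0xcb>>2)&0x1f = 0x12  ←
state:1 @ bit 7 → (0xcb>>7)&0x1 = 0x1
flags signed 5b, MSB=1: 18 - 32 = -14

-14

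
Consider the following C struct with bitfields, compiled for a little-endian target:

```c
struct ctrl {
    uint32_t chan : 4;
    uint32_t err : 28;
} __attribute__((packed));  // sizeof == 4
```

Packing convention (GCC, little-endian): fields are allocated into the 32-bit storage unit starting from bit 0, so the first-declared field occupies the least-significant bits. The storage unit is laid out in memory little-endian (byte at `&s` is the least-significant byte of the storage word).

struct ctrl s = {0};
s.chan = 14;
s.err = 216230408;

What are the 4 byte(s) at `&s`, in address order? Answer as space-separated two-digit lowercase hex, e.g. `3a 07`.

8e a0 36 ce

[0+:4] chan=14 & 0xf = 0xe; word=0x0000000e
[4+:28] err=216230408 & 0xfffffff = 0xce36a08; word=0xce36a08e
word = 0xce36a08e → little-endian bytes:
  [0]=0x8e  [1]=0xa0  [2]=0x36  [3]=0xce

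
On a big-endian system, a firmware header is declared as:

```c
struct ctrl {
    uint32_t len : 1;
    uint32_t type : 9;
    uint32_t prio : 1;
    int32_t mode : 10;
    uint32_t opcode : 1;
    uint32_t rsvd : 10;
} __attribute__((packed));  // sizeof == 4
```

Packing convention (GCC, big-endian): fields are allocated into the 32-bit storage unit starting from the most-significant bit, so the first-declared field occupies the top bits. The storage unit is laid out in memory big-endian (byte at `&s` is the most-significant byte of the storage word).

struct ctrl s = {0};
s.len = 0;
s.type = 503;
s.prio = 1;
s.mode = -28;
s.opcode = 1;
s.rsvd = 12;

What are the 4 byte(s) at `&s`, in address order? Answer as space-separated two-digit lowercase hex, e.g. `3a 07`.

len:1 = 0 → 0x0 << 31 → word 0x00000000
type:9 = 503 → 0x1f7 << 22 → word 0x7dc00000
prio:1 = 1 → 0x1 << 21 → word 0x7de00000
mode:10 = -28 → 0x3e4 << 11 → word 0x7dff2000
opcode:1 = 1 → 0x1 << 10 → word 0x7dff2400
rsvd:10 = 12 → 0xc << 0 → word 0x7dff240c
word = 0x7dff240c → big-endian bytes:
  [0]=0x7d  [1]=0xff  [2]=0x24  [3]=0x0c

7d ff 24 0c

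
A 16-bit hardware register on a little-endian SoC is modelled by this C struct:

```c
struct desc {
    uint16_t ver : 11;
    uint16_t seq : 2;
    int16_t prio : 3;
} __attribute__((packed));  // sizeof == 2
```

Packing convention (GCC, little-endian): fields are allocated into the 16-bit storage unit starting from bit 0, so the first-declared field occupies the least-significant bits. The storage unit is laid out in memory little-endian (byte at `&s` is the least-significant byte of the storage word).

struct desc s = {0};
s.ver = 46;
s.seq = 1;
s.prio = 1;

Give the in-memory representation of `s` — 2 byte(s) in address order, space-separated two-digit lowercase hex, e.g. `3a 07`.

ver:11 = 46 → 0x2e << 0 → word 0x002e
seq:2 = 1 → 0x1 << 11 → word 0x082e
prio:3 = 1 → 0x1 << 13 → word 0x282e
word = 0x282e → little-endian bytes:
  [0]=0x2e  [1]=0x28

2e 28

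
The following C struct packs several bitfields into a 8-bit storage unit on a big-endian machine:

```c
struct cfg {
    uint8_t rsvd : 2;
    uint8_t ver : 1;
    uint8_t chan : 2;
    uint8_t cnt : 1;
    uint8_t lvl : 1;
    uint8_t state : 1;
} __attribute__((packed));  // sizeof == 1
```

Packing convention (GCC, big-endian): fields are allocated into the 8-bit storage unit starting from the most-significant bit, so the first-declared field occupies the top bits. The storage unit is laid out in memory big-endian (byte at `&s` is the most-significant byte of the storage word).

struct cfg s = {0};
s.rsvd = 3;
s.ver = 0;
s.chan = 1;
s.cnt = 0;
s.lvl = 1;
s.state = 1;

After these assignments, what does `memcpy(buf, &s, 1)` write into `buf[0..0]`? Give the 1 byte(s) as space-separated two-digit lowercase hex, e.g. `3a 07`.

[6+:2] rsvd=3 & 0x3 = 0x3; word=0xc0
[5+:1] ver=0 & 0x1 = 0x0; word=0xc0
[3+:2] chan=1 & 0x3 = 0x1; word=0xc8
[2+:1] cnt=0 & 0x1 = 0x0; word=0xc8
[1+:1] lvl=1 & 0x1 = 0x1; word=0xca
[0+:1] state=1 & 0x1 = 0x1; word=0xcb
word = 0xcb → big-endian bytes:
  [0]=0xcb

cb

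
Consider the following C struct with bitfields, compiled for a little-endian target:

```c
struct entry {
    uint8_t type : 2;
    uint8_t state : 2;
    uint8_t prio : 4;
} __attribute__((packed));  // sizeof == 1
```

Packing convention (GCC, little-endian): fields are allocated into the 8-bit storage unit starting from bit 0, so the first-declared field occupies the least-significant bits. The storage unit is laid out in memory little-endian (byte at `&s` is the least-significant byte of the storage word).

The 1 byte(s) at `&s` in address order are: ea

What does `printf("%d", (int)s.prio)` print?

14

[0]=0xea (little-endian) → word 0xea
type:2 @ bit 0 → (0xea>>0)&0x3 = 0x2
state:2 @ bit 2 → (0xea>>2)&0x3 = 0x2
prio:4 @ bit 4 → (0xea>>4)&0xf = 0xe  ←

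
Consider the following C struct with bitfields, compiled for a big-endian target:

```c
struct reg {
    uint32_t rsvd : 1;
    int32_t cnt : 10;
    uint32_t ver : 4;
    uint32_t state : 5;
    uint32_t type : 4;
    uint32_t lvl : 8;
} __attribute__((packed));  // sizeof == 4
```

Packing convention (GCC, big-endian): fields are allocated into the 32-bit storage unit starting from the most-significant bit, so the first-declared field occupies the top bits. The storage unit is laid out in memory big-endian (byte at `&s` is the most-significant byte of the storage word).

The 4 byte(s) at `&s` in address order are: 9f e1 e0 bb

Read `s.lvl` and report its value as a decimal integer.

187

[0]=0x9f [1]=0xe1 [2]=0xe0 [3]=0xbb (big-endian) → word 0x9fe1e0bb
rsvd:1 @ bit 31 → (0x9fe1e0bb>>31)&0x1 = 0x1
cnt:10 @ bit 21 → (0x9fe1e0bb>>21)&0x3ff = 0xff
ver:4 @ bit 17 → (0x9fe1e0bb>>17)&0xf = 0x0
state:5 @ bit 12 → (0x9fe1e0bb>>12)&0x1f = 0x1e
type:4 @ bit 8 → (0x9fe1e0bb>>8)&0xf = 0x0
lvl:8 @ bit 0 → (0x9fe1e0bb>>0)&0xff = 0xbb  ←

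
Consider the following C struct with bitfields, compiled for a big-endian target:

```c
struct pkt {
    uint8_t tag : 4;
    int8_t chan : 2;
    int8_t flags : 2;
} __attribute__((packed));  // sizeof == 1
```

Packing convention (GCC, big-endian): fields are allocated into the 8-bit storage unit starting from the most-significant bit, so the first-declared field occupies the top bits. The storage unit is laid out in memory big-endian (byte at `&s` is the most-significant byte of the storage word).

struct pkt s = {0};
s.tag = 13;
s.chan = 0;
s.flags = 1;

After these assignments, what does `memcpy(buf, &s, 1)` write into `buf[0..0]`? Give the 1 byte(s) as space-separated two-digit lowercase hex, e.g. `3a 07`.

d1

[4+:4] tag=13 & 0xf = 0xd; word=0xd0
[2+:2] chan=0 & 0x3 = 0x0; word=0xd0
[0+:2] flags=1 & 0x3 = 0x1; word=0xd1
word = 0xd1 → big-endian bytes:
  [0]=0xd1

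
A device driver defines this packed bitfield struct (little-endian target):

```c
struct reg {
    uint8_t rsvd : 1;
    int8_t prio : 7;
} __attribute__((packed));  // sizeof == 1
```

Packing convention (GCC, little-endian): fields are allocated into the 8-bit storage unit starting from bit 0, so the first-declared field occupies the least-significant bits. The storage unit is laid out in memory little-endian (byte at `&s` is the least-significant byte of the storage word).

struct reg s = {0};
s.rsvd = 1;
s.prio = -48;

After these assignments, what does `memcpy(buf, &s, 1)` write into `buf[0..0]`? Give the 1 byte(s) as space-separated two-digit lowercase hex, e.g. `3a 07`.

rsvd (1b) val=1 bits=0x1 at bit 0: 0x01
prio (7b) val=-48 bits=0x50 at bit 1: 0xa1
word = 0xa1 → little-endian bytes:
  [0]=0xa1

a1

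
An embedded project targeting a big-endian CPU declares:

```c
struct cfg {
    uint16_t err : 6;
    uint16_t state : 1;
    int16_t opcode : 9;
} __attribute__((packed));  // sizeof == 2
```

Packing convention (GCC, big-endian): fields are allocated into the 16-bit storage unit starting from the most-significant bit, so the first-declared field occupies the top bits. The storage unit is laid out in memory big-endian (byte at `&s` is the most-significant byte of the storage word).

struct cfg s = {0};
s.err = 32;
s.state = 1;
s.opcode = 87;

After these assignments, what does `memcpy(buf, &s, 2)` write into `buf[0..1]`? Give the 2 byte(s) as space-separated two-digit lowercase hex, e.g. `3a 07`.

82 57

err:6 = 32 → 0x20 << 10 → word 0x8000
state:1 = 1 → 0x1 << 9 → word 0x8200
opcode:9 = 87 → 0x57 << 0 → word 0x8257
word = 0x8257 → big-endian bytes:
  [0]=0x82  [1]=0x57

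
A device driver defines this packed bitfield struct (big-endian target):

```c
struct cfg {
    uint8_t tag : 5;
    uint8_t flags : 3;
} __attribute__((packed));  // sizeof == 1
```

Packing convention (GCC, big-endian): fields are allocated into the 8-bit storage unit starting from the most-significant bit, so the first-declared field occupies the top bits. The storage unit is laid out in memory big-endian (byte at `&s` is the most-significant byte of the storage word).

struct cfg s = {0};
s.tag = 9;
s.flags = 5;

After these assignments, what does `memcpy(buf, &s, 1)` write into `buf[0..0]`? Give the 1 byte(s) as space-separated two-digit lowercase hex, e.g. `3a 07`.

[3+:5] tag=9 & 0x1f = 0x9; word=0x48
[0+:3] flags=5 & 0x7 = 0x5; word=0x4d
word = 0x4d → big-endian bytes:
  [0]=0x4d

4d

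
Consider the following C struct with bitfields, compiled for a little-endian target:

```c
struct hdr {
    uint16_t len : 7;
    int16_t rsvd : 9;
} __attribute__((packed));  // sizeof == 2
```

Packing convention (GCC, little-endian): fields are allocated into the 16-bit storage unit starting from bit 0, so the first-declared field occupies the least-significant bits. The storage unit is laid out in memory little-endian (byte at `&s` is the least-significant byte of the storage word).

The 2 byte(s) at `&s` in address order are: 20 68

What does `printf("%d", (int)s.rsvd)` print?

[0]=0x20 [1]=0x68 (little-endian) → word 0x6820
len:7 @ bit 0 → (0x6820>>0)&0x7f = 0x20
rsvd:9 @ bit 7 → (0x6820>>7)&0x1ff = 0xd0  ←
rsvd signed 9b, MSB=0: value = 208

208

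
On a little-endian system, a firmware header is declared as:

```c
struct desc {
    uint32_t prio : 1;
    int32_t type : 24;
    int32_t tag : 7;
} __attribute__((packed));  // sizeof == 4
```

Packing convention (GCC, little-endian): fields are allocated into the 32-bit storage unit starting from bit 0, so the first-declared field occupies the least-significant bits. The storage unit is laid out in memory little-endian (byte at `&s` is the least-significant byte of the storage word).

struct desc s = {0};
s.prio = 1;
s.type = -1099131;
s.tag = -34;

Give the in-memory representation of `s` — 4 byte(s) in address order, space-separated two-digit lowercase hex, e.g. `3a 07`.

0b 75 de bd

prio (1b) val=1 bits=0x1 at bit 0: 0x00000001
type (24b) val=-1099131 bits=0xef3a85 at bit 1: 0x01de750b
tag (7b) val=-34 bits=0x5e at bit 25: 0xbdde750b
word = 0xbdde750b → little-endian bytes:
  [0]=0x0b  [1]=0x75  [2]=0xde  [3]=0xbd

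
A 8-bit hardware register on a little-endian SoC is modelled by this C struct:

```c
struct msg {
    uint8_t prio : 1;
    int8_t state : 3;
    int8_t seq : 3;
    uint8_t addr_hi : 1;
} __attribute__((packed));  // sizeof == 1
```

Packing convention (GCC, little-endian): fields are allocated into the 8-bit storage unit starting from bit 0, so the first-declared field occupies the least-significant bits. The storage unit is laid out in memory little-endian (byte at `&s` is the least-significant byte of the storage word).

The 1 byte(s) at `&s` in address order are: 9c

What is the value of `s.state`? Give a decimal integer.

-2

[0]=0x9c (little-endian) → word 0x9c
prio:1 @ bit 0 → (0x9c>>0)&0x1 = 0x0
state:3 @ bit 1 → (0x9c>>1)&0x7 = 0x6  ←
seq:3 @ bit 4 → (0x9c>>4)&0x7 = 0x1
addr_hi:1 @ bit 7 → (0x9c>>7)&0x1 = 0x1
state signed 3b, MSB=1: 6 - 8 = -2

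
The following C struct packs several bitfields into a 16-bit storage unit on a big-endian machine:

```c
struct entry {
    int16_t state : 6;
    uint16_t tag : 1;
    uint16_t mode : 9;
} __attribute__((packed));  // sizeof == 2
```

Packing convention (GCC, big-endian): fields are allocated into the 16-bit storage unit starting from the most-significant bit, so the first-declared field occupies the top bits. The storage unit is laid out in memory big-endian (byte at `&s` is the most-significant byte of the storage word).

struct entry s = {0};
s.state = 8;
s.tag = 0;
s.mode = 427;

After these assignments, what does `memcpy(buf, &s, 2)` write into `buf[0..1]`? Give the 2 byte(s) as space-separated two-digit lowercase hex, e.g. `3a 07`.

state (6b) val=8 bits=0x8 at bit 10: 0x2000
tag (1b) val=0 bits=0x0 at bit 9: 0x2000
mode (9b) val=427 bits=0x1ab at bit 0: 0x21ab
word = 0x21ab → big-endian bytes:
  [0]=0x21  [1]=0xab

21 ab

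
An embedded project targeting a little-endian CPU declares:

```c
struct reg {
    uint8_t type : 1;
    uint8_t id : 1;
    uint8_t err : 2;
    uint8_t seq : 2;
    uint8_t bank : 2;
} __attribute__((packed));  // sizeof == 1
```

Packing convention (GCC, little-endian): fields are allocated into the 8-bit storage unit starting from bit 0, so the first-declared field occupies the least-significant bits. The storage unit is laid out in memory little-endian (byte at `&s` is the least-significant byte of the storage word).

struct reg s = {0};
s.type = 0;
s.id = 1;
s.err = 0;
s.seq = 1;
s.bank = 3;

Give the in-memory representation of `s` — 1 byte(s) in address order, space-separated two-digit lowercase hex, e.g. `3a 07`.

type:1 = 0 → 0x0 << 0 → word 0x00
id:1 = 1 → 0x1 << 1 → word 0x02
err:2 = 0 → 0x0 << 2 → word 0x02
seq:2 = 1 → 0x1 << 4 → word 0x12
bank:2 = 3 → 0x3 << 6 → word 0xd2
word = 0xd2 → little-endian bytes:
  [0]=0xd2

d2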